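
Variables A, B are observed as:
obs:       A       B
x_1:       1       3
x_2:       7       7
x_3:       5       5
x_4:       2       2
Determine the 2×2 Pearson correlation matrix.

Step 1 — column means:
  mean(A) = (1 + 7 + 5 + 2) / 4 = 15/4 = 3.75
  mean(B) = (3 + 7 + 5 + 2) / 4 = 17/4 = 4.25

Step 2 — sample variances and covariances s[i,j] = (1/(n-1)) · Σ_k (x_{k,i} - mean_i) · (x_{k,j} - mean_j), with n-1 = 3:
  s[A,A] = ((-2.75)·(-2.75) + (3.25)·(3.25) + (1.25)·(1.25) + (-1.75)·(-1.75)) / 3 = 22.75/3 = 7.5833
  s[A,B] = ((-2.75)·(-1.25) + (3.25)·(2.75) + (1.25)·(0.75) + (-1.75)·(-2.25)) / 3 = 17.25/3 = 5.75
  s[B,B] = ((-1.25)·(-1.25) + (2.75)·(2.75) + (0.75)·(0.75) + (-2.25)·(-2.25)) / 3 = 14.75/3 = 4.9167
  Sample standard deviations s_i = √(s[i,i]):
  s(A) = √(7.5833) = 2.7538
  s(B) = √(4.9167) = 2.2174

Step 3 — r_{ij} = s_{ij} / (s_i · s_j):
  r[A,A] = 1 (diagonal).
  r[A,B] = 5.75 / (2.7538 · 2.2174) = 5.75 / 6.1061 = 0.9417
  r[B,B] = 1 (diagonal).

R is symmetric with unit diagonal. Assembling:

R = [[1, 0.9417],
 [0.9417, 1]]


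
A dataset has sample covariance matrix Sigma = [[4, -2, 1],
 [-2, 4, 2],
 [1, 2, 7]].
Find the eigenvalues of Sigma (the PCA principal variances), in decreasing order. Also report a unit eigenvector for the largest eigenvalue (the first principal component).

Step 1 — characteristic polynomial p(λ) = det(λI - Sigma) = λ³ - tr·λ² + c_1·λ - det, where tr = trace, c_1 = sum of the principal 2×2 minors, det = det(Sigma):
  tr = 4 + 4 + 7 = 15,
  c_1 = (4·4 - (-2)²) + (4·7 - (1)²) + (4·7 - (2)²) = 12 + 27 + 24 = 63,
  det = 4·(4·7 - (2)²) - (-2)·((-2)·7 - (2)·(1)) + (1)·((-2)·(2) - 4·(1)) = 4·(24) - (-2)·(-16) + (1)·(-8) = 56.
  So p(λ) = λ³ - 15λ² + 63λ - 56.
Step 2 — look for an integer root (rational root theorem: any rational root is an integer divisor of 56). Testing λ = 8:
  p(8) = 512 - 960 + 504 - 56 = 0  ✓
  Dividing out (λ - 8): p(λ) = (λ - 8)(λ² - 7λ + 7).
Step 3 — remaining eigenvalues from the quadratic λ² - 7λ + 7 = 0:
  Δ = 7² - 4·7 = 49 - 28 = 21,  λ = (7 ± √21)/2 = (7 ± 4.5826)/2 ≈ 5.7913 or 1.2087.
  Sorted: λ_1 = 8,  λ_2 = 5.7913,  λ_3 = 1.2087  (check: sum = 15 = tr ✓).

Step 4 — unit eigenvector for λ_1 = 8: v spans the null space of (Sigma - λ_1 I), whose rows are
  r_1 = (-4, -2, 1),  r_2 = (-2, -4, 2),  r_3 = (1, 2, -1).
  v is orthogonal to every row, so take v ∝ r_1 × r_2 = ((-2)·(2) - (1)·(-4), (1)·(-2) - (-4)·(2), (-4)·(-4) - (-2)·(-2)) = (0, 6, 12).
  Rescale (divide by 6): u = (0, 1, 2).
  ||u|| = √((0)² + (1)² + (2)²) = √(5) ≈ 2.2361,  v_1 = u/||u|| ≈ (0, 0.4472, 0.8944) (||v_1|| = 1).

λ_1 = 8,  λ_2 = 5.7913,  λ_3 = 1.2087;  v_1 ≈ (0, 0.4472, 0.8944)


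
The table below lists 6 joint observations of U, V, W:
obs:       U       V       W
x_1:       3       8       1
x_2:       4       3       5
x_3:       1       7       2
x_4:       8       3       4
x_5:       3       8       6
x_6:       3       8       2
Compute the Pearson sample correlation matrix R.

Step 1 — column means:
  mean(U) = (3 + 4 + 1 + 8 + 3 + 3) / 6 = 22/6 = 3.6667
  mean(V) = (8 + 3 + 7 + 3 + 8 + 8) / 6 = 37/6 = 6.1667
  mean(W) = (1 + 5 + 2 + 4 + 6 + 2) / 6 = 20/6 = 3.3333

Step 2 — sample variances and covariances s[i,j] = (1/(n-1)) · Σ_k (x_{k,i} - mean_i) · (x_{k,j} - mean_j), with n-1 = 5:
  s[U,U] = ((-0.6667)·(-0.6667) + (0.3333)·(0.3333) + (-2.6667)·(-2.6667) + (4.3333)·(4.3333) + (-0.6667)·(-0.6667) + (-0.6667)·(-0.6667)) / 5 = 27.3333/5 = 5.4667
  s[U,V] = ((-0.6667)·(1.8333) + (0.3333)·(-3.1667) + (-2.6667)·(0.8333) + (4.3333)·(-3.1667) + (-0.6667)·(1.8333) + (-0.6667)·(1.8333)) / 5 = -20.6667/5 = -4.1333
  s[U,W] = ((-0.6667)·(-2.3333) + (0.3333)·(1.6667) + (-2.6667)·(-1.3333) + (4.3333)·(0.6667) + (-0.6667)·(2.6667) + (-0.6667)·(-1.3333)) / 5 = 7.6667/5 = 1.5333
  s[V,V] = ((1.8333)·(1.8333) + (-3.1667)·(-3.1667) + (0.8333)·(0.8333) + (-3.1667)·(-3.1667) + (1.8333)·(1.8333) + (1.8333)·(1.8333)) / 5 = 30.8333/5 = 6.1667
  s[V,W] = ((1.8333)·(-2.3333) + (-3.1667)·(1.6667) + (0.8333)·(-1.3333) + (-3.1667)·(0.6667) + (1.8333)·(2.6667) + (1.8333)·(-1.3333)) / 5 = -10.3333/5 = -2.0667
  s[W,W] = ((-2.3333)·(-2.3333) + (1.6667)·(1.6667) + (-1.3333)·(-1.3333) + (0.6667)·(0.6667) + (2.6667)·(2.6667) + (-1.3333)·(-1.3333)) / 5 = 19.3333/5 = 3.8667
  Sample standard deviations s_i = √(s[i,i]):
  s(U) = √(5.4667) = 2.3381
  s(V) = √(6.1667) = 2.4833
  s(W) = √(3.8667) = 1.9664

Step 3 — r_{ij} = s_{ij} / (s_i · s_j):
  r[U,U] = 1 (diagonal).
  r[U,V] = -4.1333 / (2.3381 · 2.4833) = -4.1333 / 5.8061 = -0.7119
  r[U,W] = 1.5333 / (2.3381 · 1.9664) = 1.5333 / 4.5976 = 0.3335
  r[V,V] = 1 (diagonal).
  r[V,W] = -2.0667 / (2.4833 · 1.9664) = -2.0667 / 4.8831 = -0.4232
  r[W,W] = 1 (diagonal).

R is symmetric with unit diagonal. Assembling:

R = [[1, -0.7119, 0.3335],
 [-0.7119, 1, -0.4232],
 [0.3335, -0.4232, 1]]


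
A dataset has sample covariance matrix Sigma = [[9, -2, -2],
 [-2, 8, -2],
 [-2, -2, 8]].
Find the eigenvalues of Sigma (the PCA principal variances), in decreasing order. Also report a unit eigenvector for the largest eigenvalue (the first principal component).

Step 1 — characteristic polynomial p(λ) = det(λI - Sigma) = λ³ - tr·λ² + c_1·λ - det, where tr = trace, c_1 = sum of the principal 2×2 minors, det = det(Sigma):
  tr = 9 + 8 + 8 = 25,
  c_1 = (9·8 - (-2)²) + (9·8 - (-2)²) + (8·8 - (-2)²) = 68 + 68 + 60 = 196,
  det = 9·(8·8 - (-2)²) - (-2)·((-2)·8 - (-2)·(-2)) + (-2)·((-2)·(-2) - 8·(-2)) = 9·(60) - (-2)·(-20) + (-2)·(20) = 460.
  So p(λ) = λ³ - 25λ² + 196λ - 460.
Step 2 — look for an integer root (rational root theorem: any rational root is an integer divisor of 460). Testing λ = 10:
  p(10) = 1000 - 2500 + 1960 - 460 = 0  ✓
  Dividing out (λ - 10): p(λ) = (λ - 10)(λ² - 15λ + 46).
Step 3 — remaining eigenvalues from the quadratic λ² - 15λ + 46 = 0:
  Δ = 15² - 4·46 = 225 - 184 = 41,  λ = (15 ± √41)/2 = (15 ± 6.4031)/2 ≈ 10.7016 or 4.2984.
  Sorted: λ_1 = 10.7016,  λ_2 = 10,  λ_3 = 4.2984  (check: sum = 25 = tr ✓).

Step 4 — unit eigenvector for λ_1 ≈ 10.7016: v spans the null space of (Sigma - λ_1 I), whose rows are
  r_1 = (-1.7016, -2, -2),  r_2 = (-2, -2.7016, -2),  r_3 = (-2, -2, -2.7016).
  v is orthogonal to every row, so take v ∝ r_1 × r_2 = ((-2)·(-2) - (-2)·(-2.7016), (-2)·(-2) - (-1.7016)·(-2), (-1.7016)·(-2.7016) - (-2)·(-2)) ≈ (-1.4031, 0.5969, 0.5969).
  Rescale (multiply by -1 so the first nonzero entry is positive): u = (1.4031, -0.5969, -0.5969).
  ||u|| = √((1.4031)² + (-0.5969)² + (-0.5969)²) = √(2.6813) ≈ 1.6375,  v_1 = u/||u|| ≈ (0.8569, -0.3645, -0.3645) (||v_1|| = 1).

λ_1 = 10.7016,  λ_2 = 10,  λ_3 = 4.2984;  v_1 ≈ (0.8569, -0.3645, -0.3645)


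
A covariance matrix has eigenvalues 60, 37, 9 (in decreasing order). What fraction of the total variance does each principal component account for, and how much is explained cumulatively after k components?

Step 1 — total variance = trace(Sigma) = Σ λ_i = 60 + 37 + 9 = 106.

Step 2 — fraction explained by component i = λ_i / Σ λ:
  PC1: 60/106 = 0.566
  PC2: 37/106 = 0.3491
  PC3: 9/106 = 0.0849

Step 3 — cumulative fraction after k components = (λ_1 + ... + λ_k) / Σ λ:
  k = 1: 60/106 = 0.566
  k = 2: (60 + 37)/106 = 97/106 = 0.9151
  k = 3: (60 + 37 + 9)/106 = 106/106 = 1

Summary (fraction, with percent):

explained: PC1 0.566 (56.6%), PC2 0.3491 (34.91%), PC3 0.0849 (8.49%);  cumulative: 0.566, 0.9151, 1


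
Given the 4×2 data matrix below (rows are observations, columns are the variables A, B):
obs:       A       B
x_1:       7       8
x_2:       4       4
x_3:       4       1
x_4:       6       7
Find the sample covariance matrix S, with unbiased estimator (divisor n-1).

Step 1 — column means:
  mean(A) = (7 + 4 + 4 + 6) / 4 = 21/4 = 5.25
  mean(B) = (8 + 4 + 1 + 7) / 4 = 20/4 = 5

Step 2 — sample covariance S[i,j] = (1/(n-1)) · Σ_k (x_{k,i} - mean_i) · (x_{k,j} - mean_j), with n-1 = 3.
  S[A,A] = ((1.75)·(1.75) + (-1.25)·(-1.25) + (-1.25)·(-1.25) + (0.75)·(0.75)) / 3 = 6.75/3 = 2.25
  S[A,B] = ((1.75)·(3) + (-1.25)·(-1) + (-1.25)·(-4) + (0.75)·(2)) / 3 = 13/3 = 4.3333
  S[B,B] = ((3)·(3) + (-1)·(-1) + (-4)·(-4) + (2)·(2)) / 3 = 30/3 = 10

S is symmetric (S[j,i] = S[i,j]). Assembling:

S = [[2.25, 4.3333],
 [4.3333, 10]]


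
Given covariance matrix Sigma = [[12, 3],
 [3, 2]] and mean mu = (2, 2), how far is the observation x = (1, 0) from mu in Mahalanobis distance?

Step 1 — centre the observation: (x - mu) = (-1, -2).

Step 2 — invert Sigma. det(Sigma) = 12·2 - (3)² = 15.
  Sigma^{-1} = (1/det) · [[d, -b], [-b, a]] = [[0.1333, -0.2],
 [-0.2, 0.8]].

Step 3 — form the quadratic (x - mu)^T · Sigma^{-1} · (x - mu):
  Sigma^{-1} · (x - mu) = (0.2667, -1.4).
  (x - mu)^T · [Sigma^{-1} · (x - mu)] = (-1)·(0.2667) + (-2)·(-1.4) = 2.5333.

Step 4 — take square root: d = √(2.5333) ≈ 1.5916.

d(x, mu) = √(2.5333) ≈ 1.5916


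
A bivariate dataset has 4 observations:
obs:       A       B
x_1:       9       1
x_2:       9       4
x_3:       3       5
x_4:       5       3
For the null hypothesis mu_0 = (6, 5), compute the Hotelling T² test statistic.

Step 1 — sample mean vector:
  mean(A) = (9 + 9 + 3 + 5) / 4 = 26/4 = 6.5
  mean(B) = (1 + 4 + 5 + 3) / 4 = 13/4 = 3.25
  x̄ = (6.5, 3.25),  deviation x̄ - mu_0 = (6.5, 3.25) - (6, 5) = (0.5, -1.75).

Step 2 — sample covariance matrix, S[i,j] = (1/(n-1)) · Σ_k (x_{k,i} - mean_i) · (x_{k,j} - mean_j), divisor n-1 = 3:
  S[A,A] = ((2.5)·(2.5) + (2.5)·(2.5) + (-3.5)·(-3.5) + (-1.5)·(-1.5)) / 3 = 27/3 = 9
  S[A,B] = ((2.5)·(-2.25) + (2.5)·(0.75) + (-3.5)·(1.75) + (-1.5)·(-0.25)) / 3 = -9.5/3 = -3.1667
  S[B,B] = ((-2.25)·(-2.25) + (0.75)·(0.75) + (1.75)·(1.75) + (-0.25)·(-0.25)) / 3 = 8.75/3 = 2.9167
  S = [[9, -3.1667],
 [-3.1667, 2.9167]].

Step 3 — invert S. det(S) = 9·2.9167 - (-3.1667)² = 16.2222.
  S^{-1} = (1/det) · [[d, -b], [-b, a]] = [[0.1798, 0.1952],
 [0.1952, 0.5548]].

Step 4 — quadratic form (x̄ - mu_0)^T · S^{-1} · (x̄ - mu_0):
  S^{-1} · (x̄ - mu_0) = (-0.2517, -0.8733),
  (x̄ - mu_0)^T · [...] = (0.5)·(-0.2517) + (-1.75)·(-0.8733) = 1.4024.

Step 5 — scale by n: T² = 4 · 1.4024 = 5.6096.

T² ≈ 5.6096


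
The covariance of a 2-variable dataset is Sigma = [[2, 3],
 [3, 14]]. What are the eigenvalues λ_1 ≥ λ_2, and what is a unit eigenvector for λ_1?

Step 1 — characteristic polynomial of 2×2 Sigma:
  det(Sigma - λI) = λ² - trace · λ + det = 0.
  trace = 2 + 14 = 16, det = 2·14 - (3)² = 19.
Step 2 — discriminant:
  Δ = trace² - 4·det = 256 - 76 = 180.
Step 3 — eigenvalues:
  λ = (trace ± √Δ)/2 = (16 ± 13.4164)/2,
  λ_1 = 14.7082,  λ_2 = 1.2918.

Step 4 — unit eigenvector for λ_1: solve (Sigma - λ_1 I)v = 0. First row:
  (2 - 14.7082)·v_x + (3)·v_y = 0, i.e. (-12.7082)·v_x + (3)·v_y = 0,
  so v ∝ (b, λ_1 - a) = (3, 12.7082) = u.
  ||u|| = √((3)² + (12.7082)²) = √(170.4984) ≈ 13.0575,
  v_1 = u/||u|| ≈ (0.2298, 0.9732) (||v_1|| = 1).

λ_1 = 14.7082,  λ_2 = 1.2918;  v_1 ≈ (0.2298, 0.9732)


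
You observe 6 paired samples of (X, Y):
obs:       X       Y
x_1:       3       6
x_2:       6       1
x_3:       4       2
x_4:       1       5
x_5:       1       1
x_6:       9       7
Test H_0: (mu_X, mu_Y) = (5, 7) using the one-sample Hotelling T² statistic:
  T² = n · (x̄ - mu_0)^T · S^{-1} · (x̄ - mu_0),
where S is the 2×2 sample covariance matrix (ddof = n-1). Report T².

Step 1 — sample mean vector:
  mean(X) = (3 + 6 + 4 + 1 + 1 + 9) / 6 = 24/6 = 4
  mean(Y) = (6 + 1 + 2 + 5 + 1 + 7) / 6 = 22/6 = 3.6667
  x̄ = (4, 3.6667),  deviation x̄ - mu_0 = (4, 3.6667) - (5, 7) = (-1, -3.3333).

Step 2 — sample covariance matrix, S[i,j] = (1/(n-1)) · Σ_k (x_{k,i} - mean_i) · (x_{k,j} - mean_j), divisor n-1 = 5:
  S[X,X] = ((-1)·(-1) + (2)·(2) + (0)·(0) + (-3)·(-3) + (-3)·(-3) + (5)·(5)) / 5 = 48/5 = 9.6
  S[X,Y] = ((-1)·(2.3333) + (2)·(-2.6667) + (0)·(-1.6667) + (-3)·(1.3333) + (-3)·(-2.6667) + (5)·(3.3333)) / 5 = 13/5 = 2.6
  S[Y,Y] = ((2.3333)·(2.3333) + (-2.6667)·(-2.6667) + (-1.6667)·(-1.6667) + (1.3333)·(1.3333) + (-2.6667)·(-2.6667) + (3.3333)·(3.3333)) / 5 = 35.3333/5 = 7.0667
  S = [[9.6, 2.6],
 [2.6, 7.0667]].

Step 3 — invert S. det(S) = 9.6·7.0667 - (2.6)² = 61.08.
  S^{-1} = (1/det) · [[d, -b], [-b, a]] = [[0.1157, -0.0426],
 [-0.0426, 0.1572]].

Step 4 — quadratic form (x̄ - mu_0)^T · S^{-1} · (x̄ - mu_0):
  S^{-1} · (x̄ - mu_0) = (0.0262, -0.4813),
  (x̄ - mu_0)^T · [...] = (-1)·(0.0262) + (-3.3333)·(-0.4813) = 1.5783.

Step 5 — scale by n: T² = 6 · 1.5783 = 9.4695.

T² ≈ 9.4695


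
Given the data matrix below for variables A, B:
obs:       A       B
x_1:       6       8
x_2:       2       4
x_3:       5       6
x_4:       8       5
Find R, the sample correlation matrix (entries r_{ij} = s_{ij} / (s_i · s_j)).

Step 1 — column means:
  mean(A) = (6 + 2 + 5 + 8) / 4 = 21/4 = 5.25
  mean(B) = (8 + 4 + 6 + 5) / 4 = 23/4 = 5.75

Step 2 — sample variances and covariances s[i,j] = (1/(n-1)) · Σ_k (x_{k,i} - mean_i) · (x_{k,j} - mean_j), with n-1 = 3:
  s[A,A] = ((0.75)·(0.75) + (-3.25)·(-3.25) + (-0.25)·(-0.25) + (2.75)·(2.75)) / 3 = 18.75/3 = 6.25
  s[A,B] = ((0.75)·(2.25) + (-3.25)·(-1.75) + (-0.25)·(0.25) + (2.75)·(-0.75)) / 3 = 5.25/3 = 1.75
  s[B,B] = ((2.25)·(2.25) + (-1.75)·(-1.75) + (0.25)·(0.25) + (-0.75)·(-0.75)) / 3 = 8.75/3 = 2.9167
  Sample standard deviations s_i = √(s[i,i]):
  s(A) = √(6.25) = 2.5
  s(B) = √(2.9167) = 1.7078

Step 3 — r_{ij} = s_{ij} / (s_i · s_j):
  r[A,A] = 1 (diagonal).
  r[A,B] = 1.75 / (2.5 · 1.7078) = 1.75 / 4.2696 = 0.4099
  r[B,B] = 1 (diagonal).

R is symmetric with unit diagonal. Assembling:

R = [[1, 0.4099],
 [0.4099, 1]]


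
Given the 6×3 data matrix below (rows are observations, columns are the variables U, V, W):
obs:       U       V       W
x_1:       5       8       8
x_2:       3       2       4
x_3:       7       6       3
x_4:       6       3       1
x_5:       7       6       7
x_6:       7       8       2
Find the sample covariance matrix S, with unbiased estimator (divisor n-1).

Step 1 — column means:
  mean(U) = (5 + 3 + 7 + 6 + 7 + 7) / 6 = 35/6 = 5.8333
  mean(V) = (8 + 2 + 6 + 3 + 6 + 8) / 6 = 33/6 = 5.5
  mean(W) = (8 + 4 + 3 + 1 + 7 + 2) / 6 = 25/6 = 4.1667

Step 2 — sample covariance S[i,j] = (1/(n-1)) · Σ_k (x_{k,i} - mean_i) · (x_{k,j} - mean_j), with n-1 = 5.
  S[U,U] = ((-0.8333)·(-0.8333) + (-2.8333)·(-2.8333) + (1.1667)·(1.1667) + (0.1667)·(0.1667) + (1.1667)·(1.1667) + (1.1667)·(1.1667)) / 5 = 12.8333/5 = 2.5667
  S[U,V] = ((-0.8333)·(2.5) + (-2.8333)·(-3.5) + (1.1667)·(0.5) + (0.1667)·(-2.5) + (1.1667)·(0.5) + (1.1667)·(2.5)) / 5 = 11.5/5 = 2.3
  S[U,W] = ((-0.8333)·(3.8333) + (-2.8333)·(-0.1667) + (1.1667)·(-1.1667) + (0.1667)·(-3.1667) + (1.1667)·(2.8333) + (1.1667)·(-2.1667)) / 5 = -3.8333/5 = -0.7667
  S[V,V] = ((2.5)·(2.5) + (-3.5)·(-3.5) + (0.5)·(0.5) + (-2.5)·(-2.5) + (0.5)·(0.5) + (2.5)·(2.5)) / 5 = 31.5/5 = 6.3
  S[V,W] = ((2.5)·(3.8333) + (-3.5)·(-0.1667) + (0.5)·(-1.1667) + (-2.5)·(-3.1667) + (0.5)·(2.8333) + (2.5)·(-2.1667)) / 5 = 13.5/5 = 2.7
  S[W,W] = ((3.8333)·(3.8333) + (-0.1667)·(-0.1667) + (-1.1667)·(-1.1667) + (-3.1667)·(-3.1667) + (2.8333)·(2.8333) + (-2.1667)·(-2.1667)) / 5 = 38.8333/5 = 7.7667

S is symmetric (S[j,i] = S[i,j]). Assembling:

S = [[2.5667, 2.3, -0.7667],
 [2.3, 6.3, 2.7],
 [-0.7667, 2.7, 7.7667]]


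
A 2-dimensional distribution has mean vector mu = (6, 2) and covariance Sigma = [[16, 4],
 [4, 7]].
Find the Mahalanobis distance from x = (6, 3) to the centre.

Step 1 — centre the observation: (x - mu) = (0, 1).

Step 2 — invert Sigma. det(Sigma) = 16·7 - (4)² = 96.
  Sigma^{-1} = (1/det) · [[d, -b], [-b, a]] = [[0.0729, -0.0417],
 [-0.0417, 0.1667]].

Step 3 — form the quadratic (x - mu)^T · Sigma^{-1} · (x - mu):
  Sigma^{-1} · (x - mu) = (-0.0417, 0.1667).
  (x - mu)^T · [Sigma^{-1} · (x - mu)] = (0)·(-0.0417) + (1)·(0.1667) = 0.1667.

Step 4 — take square root: d = √(0.1667) ≈ 0.4082.

d(x, mu) = √(0.1667) ≈ 0.4082


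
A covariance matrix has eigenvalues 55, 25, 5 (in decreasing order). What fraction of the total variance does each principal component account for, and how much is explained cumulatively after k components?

Step 1 — total variance = trace(Sigma) = Σ λ_i = 55 + 25 + 5 = 85.

Step 2 — fraction explained by component i = λ_i / Σ λ:
  PC1: 55/85 = 0.6471
  PC2: 25/85 = 0.2941
  PC3: 5/85 = 0.0588

Step 3 — cumulative fraction after k components = (λ_1 + ... + λ_k) / Σ λ:
  k = 1: 55/85 = 0.6471
  k = 2: (55 + 25)/85 = 80/85 = 0.9412
  k = 3: (55 + 25 + 5)/85 = 85/85 = 1

Summary (fraction, with percent):

explained: PC1 0.6471 (64.71%), PC2 0.2941 (29.41%), PC3 0.0588 (5.88%);  cumulative: 0.6471, 0.9412, 1


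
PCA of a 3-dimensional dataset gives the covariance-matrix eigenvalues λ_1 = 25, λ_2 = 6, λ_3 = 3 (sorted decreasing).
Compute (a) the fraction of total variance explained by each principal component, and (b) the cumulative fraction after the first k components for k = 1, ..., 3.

Step 1 — total variance = trace(Sigma) = Σ λ_i = 25 + 6 + 3 = 34.

Step 2 — fraction explained by component i = λ_i / Σ λ:
  PC1: 25/34 = 0.7353
  PC2: 6/34 = 0.1765
  PC3: 3/34 = 0.0882

Step 3 — cumulative fraction after k components = (λ_1 + ... + λ_k) / Σ λ:
  k = 1: 25/34 = 0.7353
  k = 2: (25 + 6)/34 = 31/34 = 0.9118
  k = 3: (25 + 6 + 3)/34 = 34/34 = 1

Summary (fraction, with percent):

explained: PC1 0.7353 (73.53%), PC2 0.1765 (17.65%), PC3 0.0882 (8.82%);  cumulative: 0.7353, 0.9118, 1


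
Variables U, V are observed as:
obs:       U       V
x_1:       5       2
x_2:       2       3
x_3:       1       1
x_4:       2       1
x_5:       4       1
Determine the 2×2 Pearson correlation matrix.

Step 1 — column means:
  mean(U) = (5 + 2 + 1 + 2 + 4) / 5 = 14/5 = 2.8
  mean(V) = (2 + 3 + 1 + 1 + 1) / 5 = 8/5 = 1.6

Step 2 — sample variances and covariances s[i,j] = (1/(n-1)) · Σ_k (x_{k,i} - mean_i) · (x_{k,j} - mean_j), with n-1 = 4:
  s[U,U] = ((2.2)·(2.2) + (-0.8)·(-0.8) + (-1.8)·(-1.8) + (-0.8)·(-0.8) + (1.2)·(1.2)) / 4 = 10.8/4 = 2.7
  s[U,V] = ((2.2)·(0.4) + (-0.8)·(1.4) + (-1.8)·(-0.6) + (-0.8)·(-0.6) + (1.2)·(-0.6)) / 4 = 0.6/4 = 0.15
  s[V,V] = ((0.4)·(0.4) + (1.4)·(1.4) + (-0.6)·(-0.6) + (-0.6)·(-0.6) + (-0.6)·(-0.6)) / 4 = 3.2/4 = 0.8
  Sample standard deviations s_i = √(s[i,i]):
  s(U) = √(2.7) = 1.6432
  s(V) = √(0.8) = 0.8944

Step 3 — r_{ij} = s_{ij} / (s_i · s_j):
  r[U,U] = 1 (diagonal).
  r[U,V] = 0.15 / (1.6432 · 0.8944) = 0.15 / 1.4697 = 0.1021
  r[V,V] = 1 (diagonal).

R is symmetric with unit diagonal. Assembling:

R = [[1, 0.1021],
 [0.1021, 1]]


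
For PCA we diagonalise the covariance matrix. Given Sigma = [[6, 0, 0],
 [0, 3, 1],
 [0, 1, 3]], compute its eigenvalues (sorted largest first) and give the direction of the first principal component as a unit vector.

Step 1 — characteristic polynomial p(λ) = det(λI - Sigma) = λ³ - tr·λ² + c_1·λ - det, where tr = trace, c_1 = sum of the principal 2×2 minors, det = det(Sigma):
  tr = 6 + 3 + 3 = 12,
  c_1 = (6·3 - (0)²) + (6·3 - (0)²) + (3·3 - (1)²) = 18 + 18 + 8 = 44,
  det = 6·(3·3 - (1)²) - (0)·((0)·3 - (1)·(0)) + (0)·((0)·(1) - 3·(0)) = 6·(8) - (0)·(0) + (0)·(0) = 48.
  So p(λ) = λ³ - 12λ² + 44λ - 48.
Step 2 — look for an integer root (rational root theorem: any rational root is an integer divisor of 48). Testing λ = 2:
  p(2) = 8 - 48 + 88 - 48 = 0  ✓
  Dividing out (λ - 2): p(λ) = (λ - 2)(λ² - 10λ + 24).
Step 3 — remaining eigenvalues from the quadratic λ² - 10λ + 24 = 0:
  Δ = 10² - 4·24 = 100 - 96 = 4,  λ = (10 ± √4)/2 = (10 ± 2)/2 = 6 or 4.
  Sorted: λ_1 = 6,  λ_2 = 4,  λ_3 = 2  (check: sum = 12 = tr ✓).

Step 4 — unit eigenvector for λ_1 = 6: v spans the null space of (Sigma - λ_1 I), whose rows are
  r_1 = (0, 0, 0),  r_2 = (0, -3, 1),  r_3 = (0, 1, -3).
  v is orthogonal to every row, so take v ∝ r_2 × r_3 = ((-3)·(-3) - (1)·(1), (1)·(0) - (0)·(-3), (0)·(1) - (-3)·(0)) = (8, 0, 0).
  Rescale (divide by 8): u = (1, 0, 0).
  ||u|| = √((1)² + (0)² + (0)²) = √(1) = 1,  v_1 = u/||u|| ≈ (1, 0, 0) (||v_1|| = 1).

λ_1 = 6,  λ_2 = 4,  λ_3 = 2;  v_1 ≈ (1, 0, 0)


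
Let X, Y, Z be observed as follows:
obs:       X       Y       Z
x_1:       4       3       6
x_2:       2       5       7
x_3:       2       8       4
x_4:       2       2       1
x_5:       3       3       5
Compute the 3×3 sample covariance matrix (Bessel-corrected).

Step 1 — column means:
  mean(X) = (4 + 2 + 2 + 2 + 3) / 5 = 13/5 = 2.6
  mean(Y) = (3 + 5 + 8 + 2 + 3) / 5 = 21/5 = 4.2
  mean(Z) = (6 + 7 + 4 + 1 + 5) / 5 = 23/5 = 4.6

Step 2 — sample covariance S[i,j] = (1/(n-1)) · Σ_k (x_{k,i} - mean_i) · (x_{k,j} - mean_j), with n-1 = 4.
  S[X,X] = ((1.4)·(1.4) + (-0.6)·(-0.6) + (-0.6)·(-0.6) + (-0.6)·(-0.6) + (0.4)·(0.4)) / 4 = 3.2/4 = 0.8
  S[X,Y] = ((1.4)·(-1.2) + (-0.6)·(0.8) + (-0.6)·(3.8) + (-0.6)·(-2.2) + (0.4)·(-1.2)) / 4 = -3.6/4 = -0.9
  S[X,Z] = ((1.4)·(1.4) + (-0.6)·(2.4) + (-0.6)·(-0.6) + (-0.6)·(-3.6) + (0.4)·(0.4)) / 4 = 3.2/4 = 0.8
  S[Y,Y] = ((-1.2)·(-1.2) + (0.8)·(0.8) + (3.8)·(3.8) + (-2.2)·(-2.2) + (-1.2)·(-1.2)) / 4 = 22.8/4 = 5.7
  S[Y,Z] = ((-1.2)·(1.4) + (0.8)·(2.4) + (3.8)·(-0.6) + (-2.2)·(-3.6) + (-1.2)·(0.4)) / 4 = 5.4/4 = 1.35
  S[Z,Z] = ((1.4)·(1.4) + (2.4)·(2.4) + (-0.6)·(-0.6) + (-3.6)·(-3.6) + (0.4)·(0.4)) / 4 = 21.2/4 = 5.3

S is symmetric (S[j,i] = S[i,j]). Assembling:

S = [[0.8, -0.9, 0.8],
 [-0.9, 5.7, 1.35],
 [0.8, 1.35, 5.3]]


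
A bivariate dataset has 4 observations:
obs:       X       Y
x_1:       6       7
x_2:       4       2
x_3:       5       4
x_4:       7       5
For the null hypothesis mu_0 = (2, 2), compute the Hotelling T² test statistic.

Step 1 — sample mean vector:
  mean(X) = (6 + 4 + 5 + 7) / 4 = 22/4 = 5.5
  mean(Y) = (7 + 2 + 4 + 5) / 4 = 18/4 = 4.5
  x̄ = (5.5, 4.5),  deviation x̄ - mu_0 = (5.5, 4.5) - (2, 2) = (3.5, 2.5).

Step 2 — sample covariance matrix, S[i,j] = (1/(n-1)) · Σ_k (x_{k,i} - mean_i) · (x_{k,j} - mean_j), divisor n-1 = 3:
  S[X,X] = ((0.5)·(0.5) + (-1.5)·(-1.5) + (-0.5)·(-0.5) + (1.5)·(1.5)) / 3 = 5/3 = 1.6667
  S[X,Y] = ((0.5)·(2.5) + (-1.5)·(-2.5) + (-0.5)·(-0.5) + (1.5)·(0.5)) / 3 = 6/3 = 2
  S[Y,Y] = ((2.5)·(2.5) + (-2.5)·(-2.5) + (-0.5)·(-0.5) + (0.5)·(0.5)) / 3 = 13/3 = 4.3333
  S = [[1.6667, 2],
 [2, 4.3333]].

Step 3 — invert S. det(S) = 1.6667·4.3333 - (2)² = 3.2222.
  S^{-1} = (1/det) · [[d, -b], [-b, a]] = [[1.3448, -0.6207],
 [-0.6207, 0.5172]].

Step 4 — quadratic form (x̄ - mu_0)^T · S^{-1} · (x̄ - mu_0):
  S^{-1} · (x̄ - mu_0) = (3.1552, -0.8793),
  (x̄ - mu_0)^T · [...] = (3.5)·(3.1552) + (2.5)·(-0.8793) = 8.8448.

Step 5 — scale by n: T² = 4 · 8.8448 = 35.3793.

T² ≈ 35.3793


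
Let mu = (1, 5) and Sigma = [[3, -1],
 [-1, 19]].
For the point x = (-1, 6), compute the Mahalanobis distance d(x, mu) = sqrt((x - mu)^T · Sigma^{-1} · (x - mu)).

Step 1 — centre the observation: (x - mu) = (-2, 1).

Step 2 — invert Sigma. det(Sigma) = 3·19 - (-1)² = 56.
  Sigma^{-1} = (1/det) · [[d, -b], [-b, a]] = [[0.3393, 0.0179],
 [0.0179, 0.0536]].

Step 3 — form the quadratic (x - mu)^T · Sigma^{-1} · (x - mu):
  Sigma^{-1} · (x - mu) = (-0.6607, 0.0179).
  (x - mu)^T · [Sigma^{-1} · (x - mu)] = (-2)·(-0.6607) + (1)·(0.0179) = 1.3393.

Step 4 — take square root: d = √(1.3393) ≈ 1.1573.

d(x, mu) = √(1.3393) ≈ 1.1573


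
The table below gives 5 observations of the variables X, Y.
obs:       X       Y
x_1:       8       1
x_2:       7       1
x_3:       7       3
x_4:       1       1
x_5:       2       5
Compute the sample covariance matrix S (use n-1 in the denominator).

Step 1 — column means:
  mean(X) = (8 + 7 + 7 + 1 + 2) / 5 = 25/5 = 5
  mean(Y) = (1 + 1 + 3 + 1 + 5) / 5 = 11/5 = 2.2

Step 2 — sample covariance S[i,j] = (1/(n-1)) · Σ_k (x_{k,i} - mean_i) · (x_{k,j} - mean_j), with n-1 = 4.
  S[X,X] = ((3)·(3) + (2)·(2) + (2)·(2) + (-4)·(-4) + (-3)·(-3)) / 4 = 42/4 = 10.5
  S[X,Y] = ((3)·(-1.2) + (2)·(-1.2) + (2)·(0.8) + (-4)·(-1.2) + (-3)·(2.8)) / 4 = -8/4 = -2
  S[Y,Y] = ((-1.2)·(-1.2) + (-1.2)·(-1.2) + (0.8)·(0.8) + (-1.2)·(-1.2) + (2.8)·(2.8)) / 4 = 12.8/4 = 3.2

S is symmetric (S[j,i] = S[i,j]). Assembling:

S = [[10.5, -2],
 [-2, 3.2]]


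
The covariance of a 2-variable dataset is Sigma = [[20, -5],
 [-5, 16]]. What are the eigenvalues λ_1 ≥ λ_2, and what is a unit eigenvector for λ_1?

Step 1 — characteristic polynomial of 2×2 Sigma:
  det(Sigma - λI) = λ² - trace · λ + det = 0.
  trace = 20 + 16 = 36, det = 20·16 - (-5)² = 295.
Step 2 — discriminant:
  Δ = trace² - 4·det = 1296 - 1180 = 116.
Step 3 — eigenvalues:
  λ = (trace ± √Δ)/2 = (36 ± 10.7703)/2,
  λ_1 = 23.3852,  λ_2 = 12.6148.

Step 4 — unit eigenvector for λ_1: solve (Sigma - λ_1 I)v = 0. First row:
  (20 - 23.3852)·v_x + (-5)·v_y = 0, i.e. (-3.3852)·v_x + (-5)·v_y = 0,
  so v ∝ (b, λ_1 - a) = (-5, 3.3852); multiply by -1 so the first entry is positive: u = (5, -3.3852).
  ||u|| = √((5)² + (-3.3852)²) = √(36.4593) ≈ 6.0382,
  v_1 = u/||u|| ≈ (0.8281, -0.5606) (||v_1|| = 1).

λ_1 = 23.3852,  λ_2 = 12.6148;  v_1 ≈ (0.8281, -0.5606)


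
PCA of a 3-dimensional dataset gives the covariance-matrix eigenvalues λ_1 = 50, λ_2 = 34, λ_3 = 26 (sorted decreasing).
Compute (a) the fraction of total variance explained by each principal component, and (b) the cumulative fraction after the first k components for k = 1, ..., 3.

Step 1 — total variance = trace(Sigma) = Σ λ_i = 50 + 34 + 26 = 110.

Step 2 — fraction explained by component i = λ_i / Σ λ:
  PC1: 50/110 = 0.4545
  PC2: 34/110 = 0.3091
  PC3: 26/110 = 0.2364

Step 3 — cumulative fraction after k components = (λ_1 + ... + λ_k) / Σ λ:
  k = 1: 50/110 = 0.4545
  k = 2: (50 + 34)/110 = 84/110 = 0.7636
  k = 3: (50 + 34 + 26)/110 = 110/110 = 1

Summary (fraction, with percent):

explained: PC1 0.4545 (45.45%), PC2 0.3091 (30.91%), PC3 0.2364 (23.64%);  cumulative: 0.4545, 0.7636, 1


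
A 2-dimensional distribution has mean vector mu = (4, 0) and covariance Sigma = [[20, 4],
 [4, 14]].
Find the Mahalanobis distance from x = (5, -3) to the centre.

Step 1 — centre the observation: (x - mu) = (1, -3).

Step 2 — invert Sigma. det(Sigma) = 20·14 - (4)² = 264.
  Sigma^{-1} = (1/det) · [[d, -b], [-b, a]] = [[0.053, -0.0152],
 [-0.0152, 0.0758]].

Step 3 — form the quadratic (x - mu)^T · Sigma^{-1} · (x - mu):
  Sigma^{-1} · (x - mu) = (0.0985, -0.2424).
  (x - mu)^T · [Sigma^{-1} · (x - mu)] = (1)·(0.0985) + (-3)·(-0.2424) = 0.8258.

Step 4 — take square root: d = √(0.8258) ≈ 0.9087.

d(x, mu) = √(0.8258) ≈ 0.9087


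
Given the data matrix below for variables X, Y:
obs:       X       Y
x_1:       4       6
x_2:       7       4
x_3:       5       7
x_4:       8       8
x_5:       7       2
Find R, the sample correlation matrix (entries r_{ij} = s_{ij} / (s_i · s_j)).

Step 1 — column means:
  mean(X) = (4 + 7 + 5 + 8 + 7) / 5 = 31/5 = 6.2
  mean(Y) = (6 + 4 + 7 + 8 + 2) / 5 = 27/5 = 5.4

Step 2 — sample variances and covariances s[i,j] = (1/(n-1)) · Σ_k (x_{k,i} - mean_i) · (x_{k,j} - mean_j), with n-1 = 4:
  s[X,X] = ((-2.2)·(-2.2) + (0.8)·(0.8) + (-1.2)·(-1.2) + (1.8)·(1.8) + (0.8)·(0.8)) / 4 = 10.8/4 = 2.7
  s[X,Y] = ((-2.2)·(0.6) + (0.8)·(-1.4) + (-1.2)·(1.6) + (1.8)·(2.6) + (0.8)·(-3.4)) / 4 = -2.4/4 = -0.6
  s[Y,Y] = ((0.6)·(0.6) + (-1.4)·(-1.4) + (1.6)·(1.6) + (2.6)·(2.6) + (-3.4)·(-3.4)) / 4 = 23.2/4 = 5.8
  Sample standard deviations s_i = √(s[i,i]):
  s(X) = √(2.7) = 1.6432
  s(Y) = √(5.8) = 2.4083

Step 3 — r_{ij} = s_{ij} / (s_i · s_j):
  r[X,X] = 1 (diagonal).
  r[X,Y] = -0.6 / (1.6432 · 2.4083) = -0.6 / 3.9573 = -0.1516
  r[Y,Y] = 1 (diagonal).

R is symmetric with unit diagonal. Assembling:

R = [[1, -0.1516],
 [-0.1516, 1]]


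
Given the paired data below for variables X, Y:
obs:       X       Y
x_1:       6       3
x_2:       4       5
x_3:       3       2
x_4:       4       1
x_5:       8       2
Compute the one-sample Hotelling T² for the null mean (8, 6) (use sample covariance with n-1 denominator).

Step 1 — sample mean vector:
  mean(X) = (6 + 4 + 3 + 4 + 8) / 5 = 25/5 = 5
  mean(Y) = (3 + 5 + 2 + 1 + 2) / 5 = 13/5 = 2.6
  x̄ = (5, 2.6),  deviation x̄ - mu_0 = (5, 2.6) - (8, 6) = (-3, -3.4).

Step 2 — sample covariance matrix, S[i,j] = (1/(n-1)) · Σ_k (x_{k,i} - mean_i) · (x_{k,j} - mean_j), divisor n-1 = 4:
  S[X,X] = ((1)·(1) + (-1)·(-1) + (-2)·(-2) + (-1)·(-1) + (3)·(3)) / 4 = 16/4 = 4
  S[X,Y] = ((1)·(0.4) + (-1)·(2.4) + (-2)·(-0.6) + (-1)·(-1.6) + (3)·(-0.6)) / 4 = -1/4 = -0.25
  S[Y,Y] = ((0.4)·(0.4) + (2.4)·(2.4) + (-0.6)·(-0.6) + (-1.6)·(-1.6) + (-0.6)·(-0.6)) / 4 = 9.2/4 = 2.3
  S = [[4, -0.25],
 [-0.25, 2.3]].

Step 3 — invert S. det(S) = 4·2.3 - (-0.25)² = 9.1375.
  S^{-1} = (1/det) · [[d, -b], [-b, a]] = [[0.2517, 0.0274],
 [0.0274, 0.4378]].

Step 4 — quadratic form (x̄ - mu_0)^T · S^{-1} · (x̄ - mu_0):
  S^{-1} · (x̄ - mu_0) = (-0.8482, -1.5705),
  (x̄ - mu_0)^T · [...] = (-3)·(-0.8482) + (-3.4)·(-1.5705) = 7.884.

Step 5 — scale by n: T² = 5 · 7.884 = 39.42.

T² ≈ 39.42


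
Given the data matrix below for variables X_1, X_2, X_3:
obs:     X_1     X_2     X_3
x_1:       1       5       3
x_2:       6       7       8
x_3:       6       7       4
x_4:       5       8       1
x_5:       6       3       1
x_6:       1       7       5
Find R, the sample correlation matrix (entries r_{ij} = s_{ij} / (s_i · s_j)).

Step 1 — column means:
  mean(X_1) = (1 + 6 + 6 + 5 + 6 + 1) / 6 = 25/6 = 4.1667
  mean(X_2) = (5 + 7 + 7 + 8 + 3 + 7) / 6 = 37/6 = 6.1667
  mean(X_3) = (3 + 8 + 4 + 1 + 1 + 5) / 6 = 22/6 = 3.6667

Step 2 — sample variances and covariances s[i,j] = (1/(n-1)) · Σ_k (x_{k,i} - mean_i) · (x_{k,j} - mean_j), with n-1 = 5:
  s[X_1,X_1] = ((-3.1667)·(-3.1667) + (1.8333)·(1.8333) + (1.8333)·(1.8333) + (0.8333)·(0.8333) + (1.8333)·(1.8333) + (-3.1667)·(-3.1667)) / 5 = 30.8333/5 = 6.1667
  s[X_1,X_2] = ((-3.1667)·(-1.1667) + (1.8333)·(0.8333) + (1.8333)·(0.8333) + (0.8333)·(1.8333) + (1.8333)·(-3.1667) + (-3.1667)·(0.8333)) / 5 = -0.1667/5 = -0.0333
  s[X_1,X_3] = ((-3.1667)·(-0.6667) + (1.8333)·(4.3333) + (1.8333)·(0.3333) + (0.8333)·(-2.6667) + (1.8333)·(-2.6667) + (-3.1667)·(1.3333)) / 5 = -0.6667/5 = -0.1333
  s[X_2,X_2] = ((-1.1667)·(-1.1667) + (0.8333)·(0.8333) + (0.8333)·(0.8333) + (1.8333)·(1.8333) + (-3.1667)·(-3.1667) + (0.8333)·(0.8333)) / 5 = 16.8333/5 = 3.3667
  s[X_2,X_3] = ((-1.1667)·(-0.6667) + (0.8333)·(4.3333) + (0.8333)·(0.3333) + (1.8333)·(-2.6667) + (-3.1667)·(-2.6667) + (0.8333)·(1.3333)) / 5 = 9.3333/5 = 1.8667
  s[X_3,X_3] = ((-0.6667)·(-0.6667) + (4.3333)·(4.3333) + (0.3333)·(0.3333) + (-2.6667)·(-2.6667) + (-2.6667)·(-2.6667) + (1.3333)·(1.3333)) / 5 = 35.3333/5 = 7.0667
  Sample standard deviations s_i = √(s[i,i]):
  s(X_1) = √(6.1667) = 2.4833
  s(X_2) = √(3.3667) = 1.8348
  s(X_3) = √(7.0667) = 2.6583

Step 3 — r_{ij} = s_{ij} / (s_i · s_j):
  r[X_1,X_1] = 1 (diagonal).
  r[X_1,X_2] = -0.0333 / (2.4833 · 1.8348) = -0.0333 / 4.5564 = -0.0073
  r[X_1,X_3] = -0.1333 / (2.4833 · 2.6583) = -0.1333 / 6.6013 = -0.0202
  r[X_2,X_2] = 1 (diagonal).
  r[X_2,X_3] = 1.8667 / (1.8348 · 2.6583) = 1.8667 / 4.8776 = 0.3827
  r[X_3,X_3] = 1 (diagonal).

R is symmetric with unit diagonal. Assembling:

R = [[1, -0.0073, -0.0202],
 [-0.0073, 1, 0.3827],
 [-0.0202, 0.3827, 1]]


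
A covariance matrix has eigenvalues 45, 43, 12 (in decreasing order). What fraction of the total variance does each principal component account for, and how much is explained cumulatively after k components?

Step 1 — total variance = trace(Sigma) = Σ λ_i = 45 + 43 + 12 = 100.

Step 2 — fraction explained by component i = λ_i / Σ λ:
  PC1: 45/100 = 0.45
  PC2: 43/100 = 0.43
  PC3: 12/100 = 0.12

Step 3 — cumulative fraction after k components = (λ_1 + ... + λ_k) / Σ λ:
  k = 1: 45/100 = 0.45
  k = 2: (45 + 43)/100 = 88/100 = 0.88
  k = 3: (45 + 43 + 12)/100 = 100/100 = 1

Summary (fraction, with percent):

explained: PC1 0.45 (45%), PC2 0.43 (43%), PC3 0.12 (12%);  cumulative: 0.45, 0.88, 1


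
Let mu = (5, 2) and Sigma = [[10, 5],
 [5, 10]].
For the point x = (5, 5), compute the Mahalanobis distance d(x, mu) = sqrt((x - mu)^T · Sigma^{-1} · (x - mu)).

Step 1 — centre the observation: (x - mu) = (0, 3).

Step 2 — invert Sigma. det(Sigma) = 10·10 - (5)² = 75.
  Sigma^{-1} = (1/det) · [[d, -b], [-b, a]] = [[0.1333, -0.0667],
 [-0.0667, 0.1333]].

Step 3 — form the quadratic (x - mu)^T · Sigma^{-1} · (x - mu):
  Sigma^{-1} · (x - mu) = (-0.2, 0.4).
  (x - mu)^T · [Sigma^{-1} · (x - mu)] = (0)·(-0.2) + (3)·(0.4) = 1.2.

Step 4 — take square root: d = √(1.2) ≈ 1.0954.

d(x, mu) = √(1.2) ≈ 1.0954


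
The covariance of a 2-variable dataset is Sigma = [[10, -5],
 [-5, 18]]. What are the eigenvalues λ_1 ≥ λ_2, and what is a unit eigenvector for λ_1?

Step 1 — characteristic polynomial of 2×2 Sigma:
  det(Sigma - λI) = λ² - trace · λ + det = 0.
  trace = 10 + 18 = 28, det = 10·18 - (-5)² = 155.
Step 2 — discriminant:
  Δ = trace² - 4·det = 784 - 620 = 164.
Step 3 — eigenvalues:
  λ = (trace ± √Δ)/2 = (28 ± 12.8062)/2,
  λ_1 = 20.4031,  λ_2 = 7.5969.

Step 4 — unit eigenvector for λ_1: solve (Sigma - λ_1 I)v = 0. First row:
  (10 - 20.4031)·v_x + (-5)·v_y = 0, i.e. (-10.4031)·v_x + (-5)·v_y = 0,
  so v ∝ (b, λ_1 - a) = (-5, 10.4031); multiply by -1 so the first entry is positive: u = (5, -10.4031).
  ||u|| = √((5)² + (-10.4031)²) = √(133.225) ≈ 11.5423,
  v_1 = u/||u|| ≈ (0.4332, -0.9013) (||v_1|| = 1).

λ_1 = 20.4031,  λ_2 = 7.5969;  v_1 ≈ (0.4332, -0.9013)


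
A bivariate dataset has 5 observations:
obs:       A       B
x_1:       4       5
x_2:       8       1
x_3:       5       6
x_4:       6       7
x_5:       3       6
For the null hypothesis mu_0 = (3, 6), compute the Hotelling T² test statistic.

Step 1 — sample mean vector:
  mean(A) = (4 + 8 + 5 + 6 + 3) / 5 = 26/5 = 5.2
  mean(B) = (5 + 1 + 6 + 7 + 6) / 5 = 25/5 = 5
  x̄ = (5.2, 5),  deviation x̄ - mu_0 = (5.2, 5) - (3, 6) = (2.2, -1).

Step 2 — sample covariance matrix, S[i,j] = (1/(n-1)) · Σ_k (x_{k,i} - mean_i) · (x_{k,j} - mean_j), divisor n-1 = 4:
  S[A,A] = ((-1.2)·(-1.2) + (2.8)·(2.8) + (-0.2)·(-0.2) + (0.8)·(0.8) + (-2.2)·(-2.2)) / 4 = 14.8/4 = 3.7
  S[A,B] = ((-1.2)·(0) + (2.8)·(-4) + (-0.2)·(1) + (0.8)·(2) + (-2.2)·(1)) / 4 = -12/4 = -3
  S[B,B] = ((0)·(0) + (-4)·(-4) + (1)·(1) + (2)·(2) + (1)·(1)) / 4 = 22/4 = 5.5
  S = [[3.7, -3],
 [-3, 5.5]].

Step 3 — invert S. det(S) = 3.7·5.5 - (-3)² = 11.35.
  S^{-1} = (1/det) · [[d, -b], [-b, a]] = [[0.4846, 0.2643],
 [0.2643, 0.326]].

Step 4 — quadratic form (x̄ - mu_0)^T · S^{-1} · (x̄ - mu_0):
  S^{-1} · (x̄ - mu_0) = (0.8018, 0.2555),
  (x̄ - mu_0)^T · [...] = (2.2)·(0.8018) + (-1)·(0.2555) = 1.5084.

Step 5 — scale by n: T² = 5 · 1.5084 = 7.5419.

T² ≈ 7.5419


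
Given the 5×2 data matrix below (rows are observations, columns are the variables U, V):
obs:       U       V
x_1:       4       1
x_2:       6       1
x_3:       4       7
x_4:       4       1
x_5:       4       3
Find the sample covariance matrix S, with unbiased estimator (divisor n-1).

Step 1 — column means:
  mean(U) = (4 + 6 + 4 + 4 + 4) / 5 = 22/5 = 4.4
  mean(V) = (1 + 1 + 7 + 1 + 3) / 5 = 13/5 = 2.6

Step 2 — sample covariance S[i,j] = (1/(n-1)) · Σ_k (x_{k,i} - mean_i) · (x_{k,j} - mean_j), with n-1 = 4.
  S[U,U] = ((-0.4)·(-0.4) + (1.6)·(1.6) + (-0.4)·(-0.4) + (-0.4)·(-0.4) + (-0.4)·(-0.4)) / 4 = 3.2/4 = 0.8
  S[U,V] = ((-0.4)·(-1.6) + (1.6)·(-1.6) + (-0.4)·(4.4) + (-0.4)·(-1.6) + (-0.4)·(0.4)) / 4 = -3.2/4 = -0.8
  S[V,V] = ((-1.6)·(-1.6) + (-1.6)·(-1.6) + (4.4)·(4.4) + (-1.6)·(-1.6) + (0.4)·(0.4)) / 4 = 27.2/4 = 6.8

S is symmetric (S[j,i] = S[i,j]). Assembling:

S = [[0.8, -0.8],
 [-0.8, 6.8]]


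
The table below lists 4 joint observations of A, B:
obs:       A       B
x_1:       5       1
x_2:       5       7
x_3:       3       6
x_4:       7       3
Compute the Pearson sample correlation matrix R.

Step 1 — column means:
  mean(A) = (5 + 5 + 3 + 7) / 4 = 20/4 = 5
  mean(B) = (1 + 7 + 6 + 3) / 4 = 17/4 = 4.25

Step 2 — sample variances and covariances s[i,j] = (1/(n-1)) · Σ_k (x_{k,i} - mean_i) · (x_{k,j} - mean_j), with n-1 = 3:
  s[A,A] = ((0)·(0) + (0)·(0) + (-2)·(-2) + (2)·(2)) / 3 = 8/3 = 2.6667
  s[A,B] = ((0)·(-3.25) + (0)·(2.75) + (-2)·(1.75) + (2)·(-1.25)) / 3 = -6/3 = -2
  s[B,B] = ((-3.25)·(-3.25) + (2.75)·(2.75) + (1.75)·(1.75) + (-1.25)·(-1.25)) / 3 = 22.75/3 = 7.5833
  Sample standard deviations s_i = √(s[i,i]):
  s(A) = √(2.6667) = 1.633
  s(B) = √(7.5833) = 2.7538

Step 3 — r_{ij} = s_{ij} / (s_i · s_j):
  r[A,A] = 1 (diagonal).
  r[A,B] = -2 / (1.633 · 2.7538) = -2 / 4.4969 = -0.4447
  r[B,B] = 1 (diagonal).

R is symmetric with unit diagonal. Assembling:

R = [[1, -0.4447],
 [-0.4447, 1]]


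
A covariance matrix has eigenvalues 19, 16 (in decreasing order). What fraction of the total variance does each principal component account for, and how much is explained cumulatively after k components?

Step 1 — total variance = trace(Sigma) = Σ λ_i = 19 + 16 = 35.

Step 2 — fraction explained by component i = λ_i / Σ λ:
  PC1: 19/35 = 0.5429
  PC2: 16/35 = 0.4571

Step 3 — cumulative fraction after k components = (λ_1 + ... + λ_k) / Σ λ:
  k = 1: 19/35 = 0.5429
  k = 2: (19 + 16)/35 = 35/35 = 1

Summary (fraction, with percent):

explained: PC1 0.5429 (54.29%), PC2 0.4571 (45.71%);  cumulative: 0.5429, 1


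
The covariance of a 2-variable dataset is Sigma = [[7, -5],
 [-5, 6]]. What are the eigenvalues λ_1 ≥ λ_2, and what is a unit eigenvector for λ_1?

Step 1 — characteristic polynomial of 2×2 Sigma:
  det(Sigma - λI) = λ² - trace · λ + det = 0.
  trace = 7 + 6 = 13, det = 7·6 - (-5)² = 17.
Step 2 — discriminant:
  Δ = trace² - 4·det = 169 - 68 = 101.
Step 3 — eigenvalues:
  λ = (trace ± √Δ)/2 = (13 ± 10.0499)/2,
  λ_1 = 11.5249,  λ_2 = 1.4751.

Step 4 — unit eigenvector for λ_1: solve (Sigma - λ_1 I)v = 0. First row:
  (7 - 11.5249)·v_x + (-5)·v_y = 0, i.e. (-4.5249)·v_x + (-5)·v_y = 0,
  so v ∝ (b, λ_1 - a) = (-5, 4.5249); multiply by -1 so the first entry is positive: u = (5, -4.5249).
  ||u|| = √((5)² + (-4.5249)²) = √(45.4751) ≈ 6.7435,
  v_1 = u/||u|| ≈ (0.7415, -0.671) (||v_1|| = 1).

λ_1 = 11.5249,  λ_2 = 1.4751;  v_1 ≈ (0.7415, -0.671)


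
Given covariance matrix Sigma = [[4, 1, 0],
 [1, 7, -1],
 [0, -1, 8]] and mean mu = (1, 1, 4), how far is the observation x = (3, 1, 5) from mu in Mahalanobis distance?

Step 1 — centre the observation: (x - mu) = (2, 0, 1).

Step 2 — invert Sigma (cofactor / det for 3×3, or solve directly):
  Sigma^{-1} = [[0.2594, -0.0377, -0.0047],
 [-0.0377, 0.1509, 0.0189],
 [-0.0047, 0.0189, 0.1274]].

Step 3 — form the quadratic (x - mu)^T · Sigma^{-1} · (x - mu):
  Sigma^{-1} · (x - mu) = (0.5142, -0.0566, 0.1179).
  (x - mu)^T · [Sigma^{-1} · (x - mu)] = (2)·(0.5142) + (0)·(-0.0566) + (1)·(0.1179) = 1.1462.

Step 4 — take square root: d = √(1.1462) ≈ 1.0706.

d(x, mu) = √(1.1462) ≈ 1.0706


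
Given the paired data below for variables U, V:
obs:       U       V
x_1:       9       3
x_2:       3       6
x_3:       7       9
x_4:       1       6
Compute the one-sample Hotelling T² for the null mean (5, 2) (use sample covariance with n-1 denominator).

Step 1 — sample mean vector:
  mean(U) = (9 + 3 + 7 + 1) / 4 = 20/4 = 5
  mean(V) = (3 + 6 + 9 + 6) / 4 = 24/4 = 6
  x̄ = (5, 6),  deviation x̄ - mu_0 = (5, 6) - (5, 2) = (0, 4).

Step 2 — sample covariance matrix, S[i,j] = (1/(n-1)) · Σ_k (x_{k,i} - mean_i) · (x_{k,j} - mean_j), divisor n-1 = 3:
  S[U,U] = ((4)·(4) + (-2)·(-2) + (2)·(2) + (-4)·(-4)) / 3 = 40/3 = 13.3333
  S[U,V] = ((4)·(-3) + (-2)·(0) + (2)·(3) + (-4)·(0)) / 3 = -6/3 = -2
  S[V,V] = ((-3)·(-3) + (0)·(0) + (3)·(3) + (0)·(0)) / 3 = 18/3 = 6
  S = [[13.3333, -2],
 [-2, 6]].

Step 3 — invert S. det(S) = 13.3333·6 - (-2)² = 76.
  S^{-1} = (1/det) · [[d, -b], [-b, a]] = [[0.0789, 0.0263],
 [0.0263, 0.1754]].

Step 4 — quadratic form (x̄ - mu_0)^T · S^{-1} · (x̄ - mu_0):
  S^{-1} · (x̄ - mu_0) = (0.1053, 0.7018),
  (x̄ - mu_0)^T · [...] = (0)·(0.1053) + (4)·(0.7018) = 2.807.

Step 5 — scale by n: T² = 4 · 2.807 = 11.2281.

T² ≈ 11.2281
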